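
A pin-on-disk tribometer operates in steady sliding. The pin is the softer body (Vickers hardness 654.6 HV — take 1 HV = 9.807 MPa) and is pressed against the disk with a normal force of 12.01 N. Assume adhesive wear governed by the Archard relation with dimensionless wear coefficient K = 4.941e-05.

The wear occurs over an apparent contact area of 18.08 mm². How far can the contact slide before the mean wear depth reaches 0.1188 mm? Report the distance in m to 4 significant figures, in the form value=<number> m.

Shown intermediates are rounded, and every step carries full float precision, and one last rounding: 4 significant digits.
Convert: Hardness H = 654.6 HV × 9.807 MPa/HV = 6420 MPa = 6.420e+09 Pa.
Convert: Contact area A = 18.08 mm² = 1.808e-05 m².
Convert: Depth limit h_lim = 0.1188 mm = 1.188e-04 m.
As SI base values: W = 12.01 N, H = 6.420e+09 Pa, K = 4.941e-05.
Permissible volume V_lim = h_lim·A = 1.188e-04 · 1.808e-05 = 2.148e-09 m³.
Thus life L = V_lim·H/(K·W) = 2.148e-09 · 6.420e+09 / (4.941e-05 · 12.01) = 2.324e+04 m.

value=2.324e+04 m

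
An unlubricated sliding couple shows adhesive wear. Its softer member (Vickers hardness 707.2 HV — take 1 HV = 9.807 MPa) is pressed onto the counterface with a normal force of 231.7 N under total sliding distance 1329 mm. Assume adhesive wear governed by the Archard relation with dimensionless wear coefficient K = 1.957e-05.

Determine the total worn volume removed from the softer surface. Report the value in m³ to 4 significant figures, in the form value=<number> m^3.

value=8.689e-13 m^3

The algebra runs at exact precision; intermediate values are shown rounded, and one final rounding to four significant figures.
The distance L = 1329 mm = 1.329 m.
Hardness H = 707.2 HV × 9.807 MPa/HV = 6936 MPa = 6.936e+09 Pa.
In SI base units, W = 231.7 N, H = 6.936e+09 Pa, K = 1.957e-05.
Wear volume V = K·W·L/H = 1.957e-05 · 231.7 · 1.329 / 6.936e+09 = 8.689e-13 m³.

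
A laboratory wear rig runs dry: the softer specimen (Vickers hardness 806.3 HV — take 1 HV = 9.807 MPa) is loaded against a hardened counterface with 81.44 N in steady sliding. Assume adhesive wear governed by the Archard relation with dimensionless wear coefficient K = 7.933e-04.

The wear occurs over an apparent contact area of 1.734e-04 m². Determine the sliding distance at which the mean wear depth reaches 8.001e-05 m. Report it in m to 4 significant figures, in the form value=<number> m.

The computation holds full precision, and quoted intermediates are rounded. Rounded once at the end: 4 significant figures.
Convert: Hardness H = 806.3 HV × 9.807 MPa/HV = 7907 MPa = 7.907e+09 Pa.
In SI base units, W = 81.44 N, H = 7.907e+09 Pa, K = 7.933e-04.
Limit volume V_lim = h_lim·A = 8.001e-05 · 1.734e-04 = 1.387e-08 m³.
So the life L = V_lim·H/(K·W) = 1.387e-08 · 7.907e+09 / (7.933e-04 · 81.44) = 1698 m.

value=1698 m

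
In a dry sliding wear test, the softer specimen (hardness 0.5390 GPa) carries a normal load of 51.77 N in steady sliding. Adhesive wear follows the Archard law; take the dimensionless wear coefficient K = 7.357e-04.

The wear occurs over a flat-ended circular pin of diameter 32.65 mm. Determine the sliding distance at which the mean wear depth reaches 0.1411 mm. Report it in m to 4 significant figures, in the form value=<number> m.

The algebra maintains full precision — intermediate values are shown rounded; one last rounding to 4 significant digits.
Hardness H = 0.5390 GPa = 5.390e+08 Pa.
Pin diameter d = 32.65 mm = 0.03265 m. Contact area A = π·d²/4 = π·(0.03265 m)²/4 = 8.373e-04 m².
Depth limit h_lim = 0.1411 mm = 1.411e-04 m.
In SI base units: W = 51.77 N, H = 5.390e+08 Pa, K = 7.357e-04.
Volume at the limit: V_lim = h_lim·A = 1.411e-04 · 8.373e-04 = 1.181e-07 m³.
So the life L = V_lim·H/(K·W) = 1.181e-07 · 5.390e+08 / (7.357e-04 · 51.77) = 1672 m.

value=1672 m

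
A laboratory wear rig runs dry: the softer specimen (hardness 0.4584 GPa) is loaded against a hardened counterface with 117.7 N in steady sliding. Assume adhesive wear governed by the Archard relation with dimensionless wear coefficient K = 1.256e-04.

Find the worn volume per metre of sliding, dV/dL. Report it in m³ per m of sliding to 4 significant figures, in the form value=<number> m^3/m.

value=3.225e-11 m^3/m

The computation holds full precision — the intermediates are shown rounded. Rounded once at the end: four significant figures.
Hardness H = 0.4584 GPa = 4.584e+08 Pa.
Working in SI base units: W = 117.7 N, H = 4.584e+08 Pa, K = 1.256e-04.
Wear rate dV/dL = K·W/H (no L dependence): 1.256e-04 · 117.7 / 4.584e+08 = 3.225e-11 m³/m.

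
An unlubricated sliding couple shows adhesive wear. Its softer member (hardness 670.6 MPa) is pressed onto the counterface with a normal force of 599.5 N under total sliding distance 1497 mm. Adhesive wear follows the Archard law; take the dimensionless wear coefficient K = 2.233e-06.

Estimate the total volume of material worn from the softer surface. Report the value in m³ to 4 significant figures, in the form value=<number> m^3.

Intermediate values are printed rounded. The algebra carries full float precision. Rounded just once to four significant figures.
Path length L = 1497 mm = 1.497 m.
Hardness H = 670.6 MPa = 6.706e+08 Pa.
In SI base units: W = 599.5 N, H = 6.706e+08 Pa, K = 2.233e-06.
Archard volume V = K·W·L/H = 2.233e-06 · 599.5 · 1.497 / 6.706e+08 = 2.988e-12 m³.

value=2.988e-12 m^3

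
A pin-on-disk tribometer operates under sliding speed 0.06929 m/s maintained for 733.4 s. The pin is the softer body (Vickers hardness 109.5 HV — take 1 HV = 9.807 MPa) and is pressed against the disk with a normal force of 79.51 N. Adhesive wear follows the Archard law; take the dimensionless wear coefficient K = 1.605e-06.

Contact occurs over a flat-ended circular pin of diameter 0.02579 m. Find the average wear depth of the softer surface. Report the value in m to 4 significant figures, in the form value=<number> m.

value=1.156e-08 m

Intermediate values appear rounded; the computation carries exact precision; a single final rounding to 4 significant digits.
Path length L = v·t = 0.06929 m/s × 733.4 s = 50.82 m.
Hardness H = 109.5 HV × 9.807 MPa/HV = 1074 MPa = 1.074e+09 Pa.
Contact area A = π·d²/4 = π·(0.02579 m)²/4 = 5.224e-04 m².
Working in SI base units: W = 79.51 N, H = 1.074e+09 Pa, K = 1.605e-06.
Wear volume V = K·W·L/H = 1.605e-06 · 79.51 · 50.82 / 1.074e+09 = 6.039e-12 m³.
Mean wear depth h = V/A = 6.039e-12 / 5.224e-04 = 1.156e-08 m.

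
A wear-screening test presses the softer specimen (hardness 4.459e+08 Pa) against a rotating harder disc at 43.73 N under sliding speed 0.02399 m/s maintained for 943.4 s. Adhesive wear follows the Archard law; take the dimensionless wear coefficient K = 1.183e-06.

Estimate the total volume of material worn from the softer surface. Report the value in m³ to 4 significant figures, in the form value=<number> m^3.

Every step maintains exact precision — the intermediates are displayed rounded; rounded once at the end: 4 significant figures.
Distance L = v·t = 0.02399 m/s × 943.4 s = 22.63 m.
SI base units throughout: W = 43.73 N, H = 4.459e+08 Pa, K = 1.183e-06.
Volume removed: V = K·W·L/H = 1.183e-06 · 43.73 · 22.63 / 4.459e+08 = 2.626e-12 m³.

value=2.626e-12 m^3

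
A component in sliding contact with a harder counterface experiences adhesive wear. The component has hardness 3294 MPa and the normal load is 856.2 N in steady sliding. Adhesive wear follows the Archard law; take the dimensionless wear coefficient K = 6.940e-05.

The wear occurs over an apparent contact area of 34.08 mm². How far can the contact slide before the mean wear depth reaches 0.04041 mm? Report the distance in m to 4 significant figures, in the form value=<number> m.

value=76.34 m

Intermediates appear rounded — every step keeps full float precision, and a single final rounding, at four significant digits.
Convert: Hardness H = 3294 MPa = 3.294e+09 Pa.
Convert: Contact area A = 34.08 mm² = 3.408e-05 m².
Convert: Depth limit h_lim = 0.04041 mm = 4.041e-05 m.
As SI base values: W = 856.2 N, H = 3.294e+09 Pa, K = 6.940e-05.
Wearable volume V_lim = h_lim·A = 4.041e-05 · 3.408e-05 = 1.377e-09 m³.
So the life L = V_lim·H/(K·W) = 1.377e-09 · 3.294e+09 / (6.940e-05 · 856.2) = 76.34 m.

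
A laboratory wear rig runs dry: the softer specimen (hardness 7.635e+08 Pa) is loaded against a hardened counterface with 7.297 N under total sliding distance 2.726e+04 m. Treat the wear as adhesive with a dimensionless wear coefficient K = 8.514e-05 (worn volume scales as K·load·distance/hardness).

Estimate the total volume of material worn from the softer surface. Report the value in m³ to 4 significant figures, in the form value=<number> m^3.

value=2.218e-08 m^3

Quoted intermediates are rounded — all arithmetic keeps full float precision — one last rounding, at four significant digits.
In SI base units: W = 7.297 N, H = 7.635e+08 Pa, K = 8.514e-05.
Archard volume V = K·W·L/H = 8.514e-05 · 7.297 · 2.726e+04 / 7.635e+08 = 2.218e-08 m³.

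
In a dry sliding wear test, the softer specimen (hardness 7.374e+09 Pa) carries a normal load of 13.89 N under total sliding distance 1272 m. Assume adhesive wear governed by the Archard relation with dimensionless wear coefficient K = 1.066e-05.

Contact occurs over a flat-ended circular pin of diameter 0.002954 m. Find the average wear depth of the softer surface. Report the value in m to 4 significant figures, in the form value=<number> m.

All working math maintains full precision; intermediate values are shown rounded, and rounded once at the end, at 4 significant digits.
Convert: Contact area A = π·d²/4 = π·(0.002954 m)²/4 = 6.853e-06 m².
Restated in SI base units: W = 13.89 N, H = 7.374e+09 Pa, K = 1.066e-05.
The Archard volume V = K·W·L/H = 1.066e-05 · 13.89 · 1272 / 7.374e+09 = 2.554e-11 m³.
Depth of wear h = V/A = 2.554e-11 / 6.853e-06 = 3.727e-06 m.

value=3.727e-06 m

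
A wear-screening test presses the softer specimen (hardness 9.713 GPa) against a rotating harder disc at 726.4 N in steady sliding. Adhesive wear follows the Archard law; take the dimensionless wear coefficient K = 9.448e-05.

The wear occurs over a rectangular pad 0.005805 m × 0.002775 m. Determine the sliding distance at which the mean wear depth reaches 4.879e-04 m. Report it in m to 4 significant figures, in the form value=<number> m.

Printed values are rounded; the algebra runs at full precision. Rounded once at the end: four significant digits.
Hardness H = 9.713 GPa = 9.713e+09 Pa.
Contact area A = 0.005805 m × 0.002775 m = 1.611e-05 m².
Expressed in SI base units: W = 726.4 N, H = 9.713e+09 Pa, K = 9.448e-05.
At the depth limit, V_lim = h_lim·A = 4.879e-04 · 1.611e-05 = 7.860e-09 m³.
Thus life L = V_lim·H/(K·W) = 7.860e-09 · 9.713e+09 / (9.448e-05 · 726.4) = 1112 m.

value=1112 m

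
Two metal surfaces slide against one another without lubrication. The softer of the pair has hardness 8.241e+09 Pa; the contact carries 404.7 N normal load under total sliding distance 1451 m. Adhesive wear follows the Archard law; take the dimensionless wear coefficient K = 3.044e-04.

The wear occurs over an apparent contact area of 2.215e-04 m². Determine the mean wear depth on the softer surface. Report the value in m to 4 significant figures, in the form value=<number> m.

value=9.792e-05 m

Printed values are rounded — the algebra maintains exact precision — rounded once at the end, at four significant figures.
Working in SI base units: W = 404.7 N, H = 8.241e+09 Pa, K = 3.044e-04.
Apply Archard: V = K·W·L/H = 3.044e-04 · 404.7 · 1451 / 8.241e+09 = 2.169e-08 m³.
Wear depth h = V/A = 2.169e-08 / 2.215e-04 = 9.792e-05 m.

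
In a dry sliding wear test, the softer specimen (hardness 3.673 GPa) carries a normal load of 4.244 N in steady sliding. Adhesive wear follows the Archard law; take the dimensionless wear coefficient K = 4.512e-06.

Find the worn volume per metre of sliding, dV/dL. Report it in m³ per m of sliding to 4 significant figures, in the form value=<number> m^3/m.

value=5.213e-15 m^3/m

Intermediates are displayed rounded — all arithmetic carries exact precision — a lone final rounding to four significant digits.
Hardness H = 3.673 GPa = 3.673e+09 Pa.
In SI base units: W = 4.244 N, H = 3.673e+09 Pa, K = 4.512e-06.
Volumetric rate dV/dL = K·W/H, per unit distance: 4.512e-06 · 4.244 / 3.673e+09 = 5.213e-15 m³/m.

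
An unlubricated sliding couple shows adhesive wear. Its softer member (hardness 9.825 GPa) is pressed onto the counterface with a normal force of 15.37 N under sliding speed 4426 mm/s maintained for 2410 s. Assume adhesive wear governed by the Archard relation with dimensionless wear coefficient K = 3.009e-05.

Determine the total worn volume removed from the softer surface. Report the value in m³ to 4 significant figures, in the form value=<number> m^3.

value=5.021e-10 m^3

Intermediates are displayed rounded — every step keeps exact precision, and a lone final rounding to 4 significant figures.
Convert: Sliding speed v = 4426 mm/s = 4.426 m/s. Path length L = v·t = 4.426 m/s × 2410 s = 1.067e+04 m.
Convert: Hardness H = 9.825 GPa = 9.825e+09 Pa.
Expressed in SI base units: W = 15.37 N, H = 9.825e+09 Pa, K = 3.009e-05.
Worn volume V = K·W·L/H = 3.009e-05 · 15.37 · 1.067e+04 / 9.825e+09 = 5.021e-10 m³.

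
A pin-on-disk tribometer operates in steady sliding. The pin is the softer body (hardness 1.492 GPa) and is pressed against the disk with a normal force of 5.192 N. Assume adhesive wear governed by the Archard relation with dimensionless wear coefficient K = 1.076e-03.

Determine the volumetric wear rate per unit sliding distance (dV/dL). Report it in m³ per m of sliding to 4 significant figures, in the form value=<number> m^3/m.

Shown intermediates are rounded, and each operation keeps full precision. Rounded just once to four significant digits.
Hardness H = 1.492 GPa = 1.492e+09 Pa.
Restated in SI base units: W = 5.192 N, H = 1.492e+09 Pa, K = 1.076e-03.
Sliding wear rate dV/dL = K·W/H — distance-free: 1.076e-03 · 5.192 / 1.492e+09 = 3.744e-12 m³/m.

value=3.744e-12 m^3/m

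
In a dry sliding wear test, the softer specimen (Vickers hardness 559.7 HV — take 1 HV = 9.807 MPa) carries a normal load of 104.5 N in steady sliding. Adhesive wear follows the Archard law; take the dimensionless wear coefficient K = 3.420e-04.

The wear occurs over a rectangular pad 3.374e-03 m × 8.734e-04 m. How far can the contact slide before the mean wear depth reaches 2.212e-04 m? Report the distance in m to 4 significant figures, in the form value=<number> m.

value=100.1 m

Intermediate values are displayed rounded, and the algebra keeps exact precision; a single final rounding: 4 significant digits.
Hardness H = 559.7 HV × 9.807 MPa/HV = 5489 MPa = 5.489e+09 Pa.
Contact area A = 3.374e-03 m × 8.734e-04 m = 2.947e-06 m².
Restated in SI base units: W = 104.5 N, H = 5.489e+09 Pa, K = 3.420e-04.
At the depth limit, V_lim = h_lim·A = 2.212e-04 · 2.947e-06 = 6.518e-10 m³.
So the life L = V_lim·H/(K·W) = 6.518e-10 · 5.489e+09 / (3.420e-04 · 104.5) = 100.1 m.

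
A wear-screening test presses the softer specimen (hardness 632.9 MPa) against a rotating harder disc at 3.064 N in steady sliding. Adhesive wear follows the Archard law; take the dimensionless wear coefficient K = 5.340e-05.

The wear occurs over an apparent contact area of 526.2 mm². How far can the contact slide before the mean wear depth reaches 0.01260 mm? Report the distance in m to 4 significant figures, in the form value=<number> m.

The computation runs at full float precision; intermediate values are displayed rounded, and one final rounding, at 4 significant figures.
Convert: Hardness H = 632.9 MPa = 6.329e+08 Pa.
Convert: Contact area A = 526.2 mm² = 5.262e-04 m².
Convert: Depth limit h_lim = 0.01260 mm = 1.260e-05 m.
Expressed in SI base units: W = 3.064 N, H = 6.329e+08 Pa, K = 5.340e-05.
Volume at the limit: V_lim = h_lim·A = 1.260e-05 · 5.262e-04 = 6.630e-09 m³.
So the life L = V_lim·H/(K·W) = 6.630e-09 · 6.329e+08 / (5.340e-05 · 3.064) = 2.565e+04 m.

value=2.565e+04 m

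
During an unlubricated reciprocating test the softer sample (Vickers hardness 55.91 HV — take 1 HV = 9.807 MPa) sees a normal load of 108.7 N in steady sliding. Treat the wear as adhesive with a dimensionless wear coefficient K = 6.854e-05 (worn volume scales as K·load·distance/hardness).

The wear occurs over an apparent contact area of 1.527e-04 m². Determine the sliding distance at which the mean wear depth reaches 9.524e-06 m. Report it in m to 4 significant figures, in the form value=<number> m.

The computation runs at full float precision, and intermediate values are displayed rounded — rounded once at the end, at 4 significant figures.
Hardness H = 55.91 HV × 9.807 MPa/HV = 548.3 MPa = 5.483e+08 Pa.
Collected in SI base units: W = 108.7 N, H = 5.483e+08 Pa, K = 6.854e-05.
Limit volume V_lim = h_lim·A = 9.524e-06 · 1.527e-04 = 1.454e-09 m³.
Sliding life L = V_lim·H/(K·W) = 1.454e-09 · 5.483e+08 / (6.854e-05 · 108.7) = 107.0 m.

value=107.0 m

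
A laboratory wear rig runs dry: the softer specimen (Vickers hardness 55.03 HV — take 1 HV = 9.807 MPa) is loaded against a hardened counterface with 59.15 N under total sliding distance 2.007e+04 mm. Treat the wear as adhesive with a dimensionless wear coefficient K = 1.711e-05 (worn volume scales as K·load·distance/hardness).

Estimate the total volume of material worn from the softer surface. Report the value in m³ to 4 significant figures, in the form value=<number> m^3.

value=3.764e-11 m^3

Intermediates are printed rounded, and every step maintains full precision, and a lone final rounding to four significant figures.
Convert: Sliding distance L = 2.007e+04 mm = 20.07 m.
Convert: Hardness H = 55.03 HV × 9.807 MPa/HV = 539.7 MPa = 5.397e+08 Pa.
Collected in SI base units: W = 59.15 N, H = 5.397e+08 Pa, K = 1.711e-05.
By Archard's law, V = K·W·L/H = 1.711e-05 · 59.15 · 20.07 / 5.397e+08 = 3.764e-11 m³.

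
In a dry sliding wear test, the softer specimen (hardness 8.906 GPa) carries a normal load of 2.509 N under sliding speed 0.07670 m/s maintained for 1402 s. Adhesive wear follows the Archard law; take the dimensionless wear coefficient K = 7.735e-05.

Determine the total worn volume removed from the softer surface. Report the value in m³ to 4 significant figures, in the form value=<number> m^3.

value=2.343e-12 m^3

Every step holds full float precision — the intermediates appear rounded. Rounded once at the end to four significant figures.
Convert: Distance L = v·t = 0.07670 m/s × 1402 s = 107.5 m.
Convert: Hardness H = 8.906 GPa = 8.906e+09 Pa.
Collected in SI base units: W = 2.509 N, H = 8.906e+09 Pa, K = 7.735e-05.
Archard relation: V = K·W·L/H = 7.735e-05 · 2.509 · 107.5 / 8.906e+09 = 2.343e-12 m³.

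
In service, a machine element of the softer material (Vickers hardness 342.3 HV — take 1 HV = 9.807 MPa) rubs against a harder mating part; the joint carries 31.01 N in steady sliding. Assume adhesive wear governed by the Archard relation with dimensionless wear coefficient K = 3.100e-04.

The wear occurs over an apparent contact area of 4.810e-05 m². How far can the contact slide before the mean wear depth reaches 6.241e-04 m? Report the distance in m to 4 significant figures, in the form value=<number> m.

All arithmetic carries exact precision; intermediate values are shown rounded; one last rounding, at four significant figures.
Hardness H = 342.3 HV × 9.807 MPa/HV = 3357 MPa = 3.357e+09 Pa.
Restated in SI base units: W = 31.01 N, H = 3.357e+09 Pa, K = 3.100e-04.
Limit volume V_lim = h_lim·A = 6.241e-04 · 4.810e-05 = 3.002e-08 m³.
Thus life L = V_lim·H/(K·W) = 3.002e-08 · 3.357e+09 / (3.100e-04 · 31.01) = 1.048e+04 m.

value=1.048e+04 m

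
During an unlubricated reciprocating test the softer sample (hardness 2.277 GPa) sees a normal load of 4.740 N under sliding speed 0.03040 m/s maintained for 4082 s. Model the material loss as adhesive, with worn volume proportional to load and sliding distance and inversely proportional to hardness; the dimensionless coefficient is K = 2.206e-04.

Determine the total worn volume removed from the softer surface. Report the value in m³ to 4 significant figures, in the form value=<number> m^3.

Each operation keeps full precision. The intermediates are displayed rounded; one final rounding, at four significant digits.
Convert: Path length L = v·t = 0.03040 m/s × 4082 s = 124.1 m.
Convert: Hardness H = 2.277 GPa = 2.277e+09 Pa.
In SI base units, W = 4.740 N, H = 2.277e+09 Pa, K = 2.206e-04.
Apply Archard: V = K·W·L/H = 2.206e-04 · 4.740 · 124.1 / 2.277e+09 = 5.699e-11 m³.

value=5.699e-11 m^3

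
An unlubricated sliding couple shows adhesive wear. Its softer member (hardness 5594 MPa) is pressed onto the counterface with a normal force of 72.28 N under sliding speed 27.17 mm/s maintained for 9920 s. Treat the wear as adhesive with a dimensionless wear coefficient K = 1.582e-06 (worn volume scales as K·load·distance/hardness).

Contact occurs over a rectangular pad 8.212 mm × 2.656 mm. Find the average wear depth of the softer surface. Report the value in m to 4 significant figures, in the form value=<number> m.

Every step carries full float precision; intermediates are displayed rounded. Rounded just once, at four significant digits.
Sliding speed v = 27.17 mm/s = 0.02717 m/s. Distance covered L = v·t = 0.02717 m/s × 9920 s = 269.5 m.
Hardness H = 5594 MPa = 5.594e+09 Pa.
Pad sides 8.212 mm × 2.656 mm = 0.008212 m × 0.002656 m. Contact area A = 0.008212 m × 0.002656 m = 2.181e-05 m².
Expressed in SI base units: W = 72.28 N, H = 5.594e+09 Pa, K = 1.582e-06.
The Archard volume V = K·W·L/H = 1.582e-06 · 72.28 · 269.5 / 5.594e+09 = 5.509e-12 m³.
Depth h = V/A = 5.509e-12 / 2.181e-05 = 2.526e-07 m.

value=2.526e-07 m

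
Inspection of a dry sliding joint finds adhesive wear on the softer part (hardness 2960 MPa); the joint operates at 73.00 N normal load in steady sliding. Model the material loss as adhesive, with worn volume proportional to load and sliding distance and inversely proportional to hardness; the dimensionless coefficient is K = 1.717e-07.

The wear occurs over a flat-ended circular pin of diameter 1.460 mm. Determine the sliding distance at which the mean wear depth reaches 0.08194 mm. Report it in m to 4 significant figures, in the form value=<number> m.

value=3.240e+04 m

Quoted intermediates are rounded, and all arithmetic holds full float precision; rounded just once to four significant figures.
Convert: Hardness H = 2960 MPa = 2.960e+09 Pa.
Convert: Pin diameter d = 1.460 mm = 0.001460 m. Contact area A = π·d²/4 = π·(0.001460 m)²/4 = 1.674e-06 m².
Convert: Depth limit h_lim = 0.08194 mm = 8.194e-05 m.
Expressed in SI base units: W = 73.00 N, H = 2.960e+09 Pa, K = 1.717e-07.
Permissible volume V_lim = h_lim·A = 8.194e-05 · 1.674e-06 = 1.372e-10 m³.
Life L = V_lim·H/(K·W) = 1.372e-10 · 2.960e+09 / (1.717e-07 · 73.00) = 3.240e+04 m.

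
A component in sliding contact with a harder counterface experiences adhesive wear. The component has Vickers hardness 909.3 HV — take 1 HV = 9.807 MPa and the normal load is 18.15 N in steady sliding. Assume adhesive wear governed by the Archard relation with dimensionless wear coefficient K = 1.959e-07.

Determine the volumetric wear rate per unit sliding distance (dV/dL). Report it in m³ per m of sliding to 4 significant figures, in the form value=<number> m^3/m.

value=3.987e-16 m^3/m

Each operation holds full precision. The intermediates appear rounded — a lone final rounding to four significant figures.
Hardness H = 909.3 HV × 9.807 MPa/HV = 8918 MPa = 8.918e+09 Pa.
SI base units throughout: W = 18.15 N, H = 8.918e+09 Pa, K = 1.959e-07.
Wear rate dV/dL = K·W/H, per unit distance: 1.959e-07 · 18.15 / 8.918e+09 = 3.987e-16 m³/m.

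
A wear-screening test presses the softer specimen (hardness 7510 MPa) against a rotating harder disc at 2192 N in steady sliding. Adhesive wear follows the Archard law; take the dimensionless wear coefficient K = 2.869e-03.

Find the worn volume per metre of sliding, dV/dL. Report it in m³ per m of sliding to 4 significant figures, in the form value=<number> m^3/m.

Intermediate values are printed rounded; all working math holds full precision — a lone final rounding: four significant figures.
Hardness H = 7510 MPa = 7.510e+09 Pa.
As SI base values: W = 2192 N, H = 7.510e+09 Pa, K = 2.869e-03.
Rate of wear dV/dL = K·W/H, per unit distance: 2.869e-03 · 2192 / 7.510e+09 = 8.374e-10 m³/m.

value=8.374e-10 m^3/m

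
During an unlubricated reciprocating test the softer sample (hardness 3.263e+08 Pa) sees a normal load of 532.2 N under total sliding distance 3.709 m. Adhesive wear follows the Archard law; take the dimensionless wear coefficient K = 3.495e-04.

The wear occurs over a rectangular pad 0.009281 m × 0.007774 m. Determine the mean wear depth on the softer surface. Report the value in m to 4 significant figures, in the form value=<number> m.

Quoted intermediates are rounded. The computation runs at full float precision — one final rounding to four significant digits.
Convert: Contact area A = 0.009281 m × 0.007774 m = 7.215e-05 m².
Collected in SI base units: W = 532.2 N, H = 3.263e+08 Pa, K = 3.495e-04.
Archard volume V = K·W·L/H = 3.495e-04 · 532.2 · 3.709 / 3.263e+08 = 2.114e-09 m³.
Depth of wear h = V/A = 2.114e-09 / 7.215e-05 = 2.930e-05 m.

value=2.930e-05 m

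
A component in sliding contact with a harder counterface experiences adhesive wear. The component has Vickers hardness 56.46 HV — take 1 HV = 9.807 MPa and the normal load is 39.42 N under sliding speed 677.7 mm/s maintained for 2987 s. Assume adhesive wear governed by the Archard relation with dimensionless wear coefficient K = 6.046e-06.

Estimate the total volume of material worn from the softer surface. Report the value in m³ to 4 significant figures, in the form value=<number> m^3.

Printed values are rounded. All working math keeps full precision, and one final rounding, at four significant digits.
Convert: Sliding speed v = 677.7 mm/s = 0.6777 m/s. Distance covered L = v·t = 0.6777 m/s × 2987 s = 2024 m.
Convert: Hardness H = 56.46 HV × 9.807 MPa/HV = 553.7 MPa = 5.537e+08 Pa.
Expressed in SI base units: W = 39.42 N, H = 5.537e+08 Pa, K = 6.046e-06.
Worn volume V = K·W·L/H = 6.046e-06 · 39.42 · 2024 / 5.537e+08 = 8.713e-10 m³.

value=8.713e-10 m^3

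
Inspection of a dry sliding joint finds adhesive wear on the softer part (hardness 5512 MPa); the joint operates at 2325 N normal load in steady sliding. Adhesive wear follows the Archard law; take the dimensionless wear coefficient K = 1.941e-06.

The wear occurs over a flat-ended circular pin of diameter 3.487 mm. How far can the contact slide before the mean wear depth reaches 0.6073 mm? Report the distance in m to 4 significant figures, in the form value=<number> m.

All working math holds exact precision; intermediate values are shown rounded, and one last rounding to four significant figures.
Convert: Hardness H = 5512 MPa = 5.512e+09 Pa.
Convert: Pin diameter d = 3.487 mm = 0.003487 m. Contact area A = π·d²/4 = π·(0.003487 m)²/4 = 9.550e-06 m².
Convert: Depth limit h_lim = 0.6073 mm = 6.073e-04 m.
Collected in SI base units: W = 2325 N, H = 5.512e+09 Pa, K = 1.941e-06.
Volume at the limit: V_lim = h_lim·A = 6.073e-04 · 9.550e-06 = 5.800e-09 m³.
Life L = V_lim·H/(K·W) = 5.800e-09 · 5.512e+09 / (1.941e-06 · 2325) = 7084 m.

value=7084 m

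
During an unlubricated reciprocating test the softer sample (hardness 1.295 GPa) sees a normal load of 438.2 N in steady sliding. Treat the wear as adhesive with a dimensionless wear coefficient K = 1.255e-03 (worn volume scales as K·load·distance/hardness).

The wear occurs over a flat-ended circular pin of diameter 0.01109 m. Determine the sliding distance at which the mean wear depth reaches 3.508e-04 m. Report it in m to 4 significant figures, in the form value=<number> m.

All arithmetic holds full precision; the intermediates are printed rounded — rounded just once: 4 significant figures.
Hardness H = 1.295 GPa = 1.295e+09 Pa.
Contact area A = π·d²/4 = π·(0.01109 m)²/4 = 9.659e-05 m².
Working in SI base units: W = 438.2 N, H = 1.295e+09 Pa, K = 1.255e-03.
At the depth limit, V_lim = h_lim·A = 3.508e-04 · 9.659e-05 = 3.389e-08 m³.
Life L = V_lim·H/(K·W) = 3.389e-08 · 1.295e+09 / (1.255e-03 · 438.2) = 79.79 m.

value=79.79 m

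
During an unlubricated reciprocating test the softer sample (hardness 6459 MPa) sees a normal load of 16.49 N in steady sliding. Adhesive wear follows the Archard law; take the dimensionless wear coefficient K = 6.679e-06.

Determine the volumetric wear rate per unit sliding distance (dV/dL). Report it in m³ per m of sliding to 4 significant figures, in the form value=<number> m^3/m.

value=1.705e-14 m^3/m

Quoted intermediates are rounded, and every step holds full float precision — a single final rounding: 4 significant figures.
Hardness H = 6459 MPa = 6.459e+09 Pa.
SI base units throughout: W = 16.49 N, H = 6.459e+09 Pa, K = 6.679e-06.
Sliding wear rate dV/dL = K·W/H, so: 6.679e-06 · 16.49 / 6.459e+09 = 1.705e-14 m³/m.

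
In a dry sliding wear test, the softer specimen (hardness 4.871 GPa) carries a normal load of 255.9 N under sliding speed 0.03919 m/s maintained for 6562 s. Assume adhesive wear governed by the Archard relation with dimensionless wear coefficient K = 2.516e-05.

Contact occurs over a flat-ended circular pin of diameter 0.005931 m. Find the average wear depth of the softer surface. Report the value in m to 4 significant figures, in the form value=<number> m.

value=1.230e-05 m

Each operation carries full precision — the intermediates appear rounded. Rounded just once to four significant figures.
Distance L = v·t = 0.03919 m/s × 6562 s = 257.2 m.
Hardness H = 4.871 GPa = 4.871e+09 Pa.
Contact area A = π·d²/4 = π·(0.005931 m)²/4 = 2.763e-05 m².
In SI base units: W = 255.9 N, H = 4.871e+09 Pa, K = 2.516e-05.
Wear volume V = K·W·L/H = 2.516e-05 · 255.9 · 257.2 / 4.871e+09 = 3.399e-10 m³.
Depth h = V/A = 3.399e-10 / 2.763e-05 = 1.230e-05 m.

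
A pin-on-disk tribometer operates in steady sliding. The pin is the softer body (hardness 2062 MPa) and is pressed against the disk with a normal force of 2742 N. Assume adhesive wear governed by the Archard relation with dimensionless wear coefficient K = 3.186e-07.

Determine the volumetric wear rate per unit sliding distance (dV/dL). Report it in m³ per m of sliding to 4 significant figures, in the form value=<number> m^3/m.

value=4.237e-13 m^3/m

Intermediates are displayed rounded. Every step carries exact precision — rounded once at the end, at 4 significant digits.
Convert: Hardness H = 2062 MPa = 2.062e+09 Pa.
Collected in SI base units: W = 2742 N, H = 2.062e+09 Pa, K = 3.186e-07.
The wear rate dV/dL = K·W/H — distance-free: 3.186e-07 · 2742 / 2.062e+09 = 4.237e-13 m³/m.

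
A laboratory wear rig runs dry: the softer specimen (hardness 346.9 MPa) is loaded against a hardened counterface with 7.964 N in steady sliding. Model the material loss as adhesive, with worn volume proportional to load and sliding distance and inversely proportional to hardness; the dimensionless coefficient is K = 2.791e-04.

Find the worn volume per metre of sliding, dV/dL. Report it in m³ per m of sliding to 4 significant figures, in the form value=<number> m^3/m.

value=6.407e-12 m^3/m

Each operation carries full precision; the intermediates are displayed rounded; a single final rounding, at 4 significant digits.
Convert: Hardness H = 346.9 MPa = 3.469e+08 Pa.
Restated in SI base units: W = 7.964 N, H = 3.469e+08 Pa, K = 2.791e-04.
The wear rate dV/dL = K·W/H: 2.791e-04 · 7.964 / 3.469e+08 = 6.407e-12 m³/m.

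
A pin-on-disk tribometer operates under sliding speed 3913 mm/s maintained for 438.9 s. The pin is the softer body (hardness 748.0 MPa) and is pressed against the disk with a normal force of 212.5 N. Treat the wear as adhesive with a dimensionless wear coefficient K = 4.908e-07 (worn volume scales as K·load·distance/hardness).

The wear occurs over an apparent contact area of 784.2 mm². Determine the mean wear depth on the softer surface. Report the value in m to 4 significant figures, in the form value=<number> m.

The intermediates appear rounded. All working math carries exact precision — rounded once at the end, at four significant figures.
Sliding speed v = 3913 mm/s = 3.913 m/s. Distance L = v·t = 3.913 m/s × 438.9 s = 1717 m.
Hardness H = 748.0 MPa = 7.480e+08 Pa.
Contact area A = 784.2 mm² = 7.842e-04 m².
As SI base values: W = 212.5 N, H = 7.480e+08 Pa, K = 4.908e-07.
Worn volume V = K·W·L/H = 4.908e-07 · 212.5 · 1717 / 7.480e+08 = 2.395e-10 m³.
Depth of wear h = V/A = 2.395e-10 / 7.842e-04 = 3.054e-07 m.

value=3.054e-07 m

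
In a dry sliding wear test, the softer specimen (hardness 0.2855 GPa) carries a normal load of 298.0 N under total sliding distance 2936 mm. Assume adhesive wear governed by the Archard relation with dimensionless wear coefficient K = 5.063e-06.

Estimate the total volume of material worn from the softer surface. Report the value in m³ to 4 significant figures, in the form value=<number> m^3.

Displayed values are rounded. The computation keeps full precision, and a lone final rounding: four significant figures.
Convert: Distance L = 2936 mm = 2.936 m.
Convert: Hardness H = 0.2855 GPa = 2.855e+08 Pa.
Expressed in SI base units: W = 298.0 N, H = 2.855e+08 Pa, K = 5.063e-06.
Wear volume V = K·W·L/H = 5.063e-06 · 298.0 · 2.936 / 2.855e+08 = 1.552e-11 m³.

value=1.552e-11 m^3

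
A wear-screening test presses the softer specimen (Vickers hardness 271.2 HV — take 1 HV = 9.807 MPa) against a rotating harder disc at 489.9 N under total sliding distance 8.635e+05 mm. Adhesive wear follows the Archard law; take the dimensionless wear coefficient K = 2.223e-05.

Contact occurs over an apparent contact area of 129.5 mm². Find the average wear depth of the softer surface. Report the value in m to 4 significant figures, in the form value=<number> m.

value=2.730e-05 m

Intermediates are displayed rounded; the computation maintains exact precision; rounded once at the end to 4 significant digits.
Sliding distance L = 8.635e+05 mm = 863.5 m.
Hardness H = 271.2 HV × 9.807 MPa/HV = 2660 MPa = 2.660e+09 Pa.
Contact area A = 129.5 mm² = 1.295e-04 m².
SI base units throughout: W = 489.9 N, H = 2.660e+09 Pa, K = 2.223e-05.
Volume removed: V = K·W·L/H = 2.223e-05 · 489.9 · 863.5 / 2.660e+09 = 3.536e-09 m³.
Wear depth h = V/A = 3.536e-09 / 1.295e-04 = 2.730e-05 m.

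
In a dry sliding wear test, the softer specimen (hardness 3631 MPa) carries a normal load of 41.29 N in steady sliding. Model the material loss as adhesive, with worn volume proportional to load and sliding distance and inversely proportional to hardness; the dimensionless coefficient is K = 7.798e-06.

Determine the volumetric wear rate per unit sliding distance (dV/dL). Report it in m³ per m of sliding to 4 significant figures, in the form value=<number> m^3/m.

The algebra holds full float precision. Intermediates are shown rounded, and one final rounding to 4 significant digits.
Hardness H = 3631 MPa = 3.631e+09 Pa.
As SI base values: W = 41.29 N, H = 3.631e+09 Pa, K = 7.798e-06.
Wear rate dV/dL = K·W/H: 7.798e-06 · 41.29 / 3.631e+09 = 8.868e-14 m³/m.

value=8.868e-14 m^3/m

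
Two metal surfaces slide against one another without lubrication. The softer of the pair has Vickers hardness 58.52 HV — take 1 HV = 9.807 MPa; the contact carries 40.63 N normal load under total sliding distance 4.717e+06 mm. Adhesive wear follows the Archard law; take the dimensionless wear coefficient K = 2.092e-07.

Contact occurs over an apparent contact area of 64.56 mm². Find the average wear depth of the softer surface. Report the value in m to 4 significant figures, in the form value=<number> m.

Intermediate values are printed rounded; all working math runs at full float precision; one last rounding, at four significant figures.
Sliding distance L = 4.717e+06 mm = 4717 m.
Hardness H = 58.52 HV × 9.807 MPa/HV = 573.9 MPa = 5.739e+08 Pa.
Contact area A = 64.56 mm² = 6.456e-05 m².
SI base units throughout: W = 40.63 N, H = 5.739e+08 Pa, K = 2.092e-07.
Volume removed: V = K·W·L/H = 2.092e-07 · 40.63 · 4717 / 5.739e+08 = 6.986e-11 m³.
Depth h = V/A = 6.986e-11 / 6.456e-05 = 1.082e-06 m.

value=1.082e-06 m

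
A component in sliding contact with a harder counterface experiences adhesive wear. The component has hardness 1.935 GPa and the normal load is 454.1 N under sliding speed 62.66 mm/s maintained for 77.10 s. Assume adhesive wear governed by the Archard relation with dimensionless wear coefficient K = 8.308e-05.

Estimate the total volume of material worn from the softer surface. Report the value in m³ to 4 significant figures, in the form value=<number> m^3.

Intermediate values are displayed rounded, and the algebra maintains full precision — a single final rounding, at 4 significant digits.
Sliding speed v = 62.66 mm/s = 0.06266 m/s. Path length L = v·t = 0.06266 m/s × 77.10 s = 4.831 m.
Hardness H = 1.935 GPa = 1.935e+09 Pa.
In SI base units, W = 454.1 N, H = 1.935e+09 Pa, K = 8.308e-05.
Volume removed: V = K·W·L/H = 8.308e-05 · 454.1 · 4.831 / 1.935e+09 = 9.419e-11 m³.

value=9.419e-11 m^3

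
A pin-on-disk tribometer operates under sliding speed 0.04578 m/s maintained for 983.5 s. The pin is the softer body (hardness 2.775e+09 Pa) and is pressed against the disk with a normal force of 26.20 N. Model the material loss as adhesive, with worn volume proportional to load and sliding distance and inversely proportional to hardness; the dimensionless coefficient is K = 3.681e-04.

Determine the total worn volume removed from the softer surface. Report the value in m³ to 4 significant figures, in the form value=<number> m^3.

value=1.565e-10 m^3

Intermediates appear rounded; the computation holds exact precision, and rounded once at the end: four significant digits.
Distance L = v·t = 0.04578 m/s × 983.5 s = 45.02 m.
Working in SI base units: W = 26.20 N, H = 2.775e+09 Pa, K = 3.681e-04.
Wear volume V = K·W·L/H = 3.681e-04 · 26.20 · 45.02 / 2.775e+09 = 1.565e-10 m³.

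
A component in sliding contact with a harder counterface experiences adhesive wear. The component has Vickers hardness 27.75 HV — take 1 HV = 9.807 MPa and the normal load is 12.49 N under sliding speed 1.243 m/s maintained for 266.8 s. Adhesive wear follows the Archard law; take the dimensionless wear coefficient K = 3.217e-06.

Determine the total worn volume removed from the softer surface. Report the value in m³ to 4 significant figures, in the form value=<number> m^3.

Displayed values are rounded. All arithmetic maintains exact precision; a lone final rounding to four significant digits.
Sliding distance L = v·t = 1.243 m/s × 266.8 s = 331.6 m.
Hardness H = 27.75 HV × 9.807 MPa/HV = 272.1 MPa = 2.721e+08 Pa.
In SI base units: W = 12.49 N, H = 2.721e+08 Pa, K = 3.217e-06.
Archard volume V = K·W·L/H = 3.217e-06 · 12.49 · 331.6 / 2.721e+08 = 4.896e-11 m³.

value=4.896e-11 m^3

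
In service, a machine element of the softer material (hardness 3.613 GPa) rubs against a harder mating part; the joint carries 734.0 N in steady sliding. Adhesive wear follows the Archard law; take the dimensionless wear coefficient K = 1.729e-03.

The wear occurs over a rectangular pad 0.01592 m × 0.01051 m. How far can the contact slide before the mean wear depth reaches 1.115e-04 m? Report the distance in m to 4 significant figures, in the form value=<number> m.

value=53.11 m

Intermediates appear rounded, and the computation carries exact precision. Rounded just once: four significant digits.
Hardness H = 3.613 GPa = 3.613e+09 Pa.
Contact area A = 0.01592 m × 0.01051 m = 1.673e-04 m².
In SI base units: W = 734.0 N, H = 3.613e+09 Pa, K = 1.729e-03.
Allowed volume V_lim = h_lim·A = 1.115e-04 · 1.673e-04 = 1.866e-08 m³.
Inverting, life L = V_lim·H/(K·W) = 1.866e-08 · 3.613e+09 / (1.729e-03 · 734.0) = 53.11 m.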